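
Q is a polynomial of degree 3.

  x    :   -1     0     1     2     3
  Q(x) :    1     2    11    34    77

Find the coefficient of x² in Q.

Write Q(x) = ax³ + bx² + cx + d; the 5 given values yield a linear system in the 4 coefficients.
Solving, Q(x) = x³ + 4x² + 4x + 2.
The coefficient of x² is 4.

4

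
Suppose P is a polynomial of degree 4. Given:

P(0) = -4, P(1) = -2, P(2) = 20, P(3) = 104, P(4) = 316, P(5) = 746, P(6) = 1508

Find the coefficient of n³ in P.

1

First differences: 2, 22, 84, 212, 430, 762. Second differences: 20, 62, 128, 218, 332. Third differences: 42, 66, 90, 114. Fourth differences: 24, 24, 24.
Level-4 differences are constant, so P has degree 4.
Fitting a degree-4 polynomial gives P(n) = n^4 + n³ - 4.
The coefficient of n³ is 1.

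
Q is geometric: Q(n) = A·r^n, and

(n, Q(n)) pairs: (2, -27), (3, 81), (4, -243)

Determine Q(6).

-2187

Consecutive ratio: 81/(-27) = -3, and -243/81 = -3, so r = -3.
Then A·(-3)^2 = -27 gives A = -3, and Q(n) = -3·(-3)^n.
Q(6) = -3·(-3)^6 = -2187.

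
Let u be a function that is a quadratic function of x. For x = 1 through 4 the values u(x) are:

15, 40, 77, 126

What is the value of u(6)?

260

Write u(x) = ax² + bx + c; the 4 given values yield a linear system in the 3 coefficients.
Solving, u(x) = 6x² + 7x + 2.
Then u(6) = 260.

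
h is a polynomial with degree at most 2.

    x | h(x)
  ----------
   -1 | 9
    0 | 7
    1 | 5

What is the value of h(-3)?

13

First differences: -2, -2.
Level-1 differences are constant, so h has degree 1.
Fitting a degree-1 polynomial gives h(x) = -2x + 7.
Then h(-3) = 13.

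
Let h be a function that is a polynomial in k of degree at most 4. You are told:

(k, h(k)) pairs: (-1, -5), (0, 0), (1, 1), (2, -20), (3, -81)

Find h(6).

First differences: 5, 1, -21, -61. Second differences: -4, -22, -40. Third differences: -18, -18.
Level-3 differences are constant, so h has degree 3.
Fitting a degree-3 polynomial gives h(k) = -3k³ - 2k² + 6k.
Then h(6) = -684.

-684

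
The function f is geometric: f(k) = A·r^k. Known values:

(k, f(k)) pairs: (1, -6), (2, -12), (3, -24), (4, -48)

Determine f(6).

-192

Consecutive ratio: -12/(-6) = 2, and -24/(-12) = 2, so r = 2.
Then A·2^1 = -6 gives A = -3, and f(k) = -3·2^k.
f(6) = -3·2^6 = -192.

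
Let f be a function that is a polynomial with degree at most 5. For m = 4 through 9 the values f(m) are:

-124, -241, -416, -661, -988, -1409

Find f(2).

First differences: -117, -175, -245, -327, -421. Second differences: -58, -70, -82, -94. Third differences: -12, -12, -12.
Level-3 differences are constant, so f has degree 3.
Fitting a degree-3 polynomial gives f(m) = -2m³ + m² - 4m + 4.
Then f(2) = -16.

-16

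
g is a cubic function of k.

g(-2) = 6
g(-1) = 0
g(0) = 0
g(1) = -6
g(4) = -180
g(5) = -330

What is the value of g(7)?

-840

Write g(k) = ak³ + bk² + ck + d; the 6 given values yield a linear system in the 4 coefficients.
Solving, g(k) = -2k³ - 3k² - k.
Then g(7) = -840.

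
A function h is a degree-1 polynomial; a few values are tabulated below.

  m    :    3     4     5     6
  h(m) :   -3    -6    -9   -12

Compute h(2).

First differences: -3, -3, -3.
Level-1 differences are constant, so h has degree 1.
Fitting a degree-1 polynomial gives h(m) = -3m + 6.
Then h(2) = 0.

0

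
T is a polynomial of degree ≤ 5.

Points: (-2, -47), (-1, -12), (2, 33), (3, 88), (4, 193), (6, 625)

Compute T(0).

Write T(k) = ak^5 + bk^4 + ck³ + dk² + ek + p; the 6 given values yield a linear system in the 6 coefficients.
Solving, the top 2 coefficients vanish, and T(k) = 3k³ - 2k² + 8k + 1.
Then T(0) = 1.

1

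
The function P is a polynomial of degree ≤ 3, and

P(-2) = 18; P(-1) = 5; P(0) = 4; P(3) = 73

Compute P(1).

Write P(t) = at³ + bt² + ct + d; the 4 given values yield a linear system in the 4 coefficients.
Solving, the leading coefficient vanishes, and P(t) = 6t² + 5t + 4.
Then P(1) = 15.

15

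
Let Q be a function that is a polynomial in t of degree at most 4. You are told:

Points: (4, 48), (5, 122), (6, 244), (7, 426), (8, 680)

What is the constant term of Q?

First differences: 74, 122, 182, 254. Second differences: 48, 60, 72. Third differences: 12, 12.
Level-3 differences are constant, so Q has degree 3.
Fitting a degree-3 polynomial gives Q(t) = 2t³ - 6t² + 6t - 8.
The constant term is Q(0) = -8.

-8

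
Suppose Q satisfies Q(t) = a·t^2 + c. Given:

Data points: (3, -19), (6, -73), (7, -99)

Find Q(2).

From Q(3) = -19 and Q(6) = -73: 9a + c = -19 and 36a + c = -73.
Subtracting: 27a = -54, so a = -2; then c = -19 − (-2)·9 = -1.
So Q(t) = -2t² − 1, and Q(2) = -9.

-9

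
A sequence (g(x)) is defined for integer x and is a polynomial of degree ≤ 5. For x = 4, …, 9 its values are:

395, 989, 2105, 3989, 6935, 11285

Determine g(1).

5

Write g(x) = ax^5 + bx^4 + cx³ + dx² + ex + p; the 6 given values yield a linear system in the 6 coefficients.
Solving, the leading coefficient vanishes, and g(x) = 2x^4 - 3x³ + 4x² + 3x - 1.
Then g(1) = 5.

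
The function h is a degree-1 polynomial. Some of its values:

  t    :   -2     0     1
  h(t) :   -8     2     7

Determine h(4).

22

Write h(t) = at + b; the 3 given values yield a linear system in the 2 coefficients.
Solving, h(t) = 5t + 2.
Then h(4) = 22.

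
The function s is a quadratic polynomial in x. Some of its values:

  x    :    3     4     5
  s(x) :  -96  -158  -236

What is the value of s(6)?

Write s(x) = ax² + bx + c; the 3 given values yield a linear system in the 3 coefficients.
Solving, s(x) = -8x² - 6x - 6.
Then s(6) = -330.

-330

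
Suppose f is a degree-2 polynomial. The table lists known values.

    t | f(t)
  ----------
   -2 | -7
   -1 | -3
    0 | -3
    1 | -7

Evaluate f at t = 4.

-43

First differences: 4, 0, -4. Second differences: -4, -4.
Level-2 differences are constant, so f has degree 2.
Fitting a degree-2 polynomial gives f(t) = -2t² - 2t - 3.
Then f(4) = -43.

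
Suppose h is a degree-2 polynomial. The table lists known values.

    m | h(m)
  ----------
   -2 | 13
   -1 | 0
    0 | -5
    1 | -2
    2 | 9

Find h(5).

Write h(m) = am² + bm + c; the 5 given values yield a linear system in the 3 coefficients.
Solving, h(m) = 4m² - m - 5.
Then h(5) = 90.

90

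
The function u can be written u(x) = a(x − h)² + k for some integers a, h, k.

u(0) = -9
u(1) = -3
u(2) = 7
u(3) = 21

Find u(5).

First differences 6, 10, 14; second difference 4 = 2a, so a = 2.
Expanding, the x-coefficient is −2ah = -4h; matching it to the data gives h = -1, and then k = -11.
So u(x) = 2(x + 1)² − 11.
u(5) = 2·6² − 11 = 61.

61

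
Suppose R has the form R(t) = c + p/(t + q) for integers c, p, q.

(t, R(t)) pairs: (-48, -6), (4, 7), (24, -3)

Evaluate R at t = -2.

(R(t) − c)(t + q) = p for each data point; the three points give a linear system in c and q, then p follows.
Solving: c = -5, q = 0, p = 48, so R(t) = -5 + 48/(t + 0).
Then R(-2) = -5 + 48/(-2) = -29.

-29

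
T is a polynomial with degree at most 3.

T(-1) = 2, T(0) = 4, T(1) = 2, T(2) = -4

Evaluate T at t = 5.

-46

Write T(t) = at³ + bt² + ct + d; the 4 given values yield a linear system in the 4 coefficients.
Solving, the leading coefficient vanishes, and T(t) = -2t² + 4.
Then T(5) = -46.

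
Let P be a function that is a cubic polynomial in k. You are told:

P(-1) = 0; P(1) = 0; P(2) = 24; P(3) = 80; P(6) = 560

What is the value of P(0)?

Write P(k) = ak³ + bk² + ck + d; the 5 given values yield a linear system in the 4 coefficients.
Solving, P(k) = 2k³ + 4k² - 2k - 4.
Then P(0) = -4.

-4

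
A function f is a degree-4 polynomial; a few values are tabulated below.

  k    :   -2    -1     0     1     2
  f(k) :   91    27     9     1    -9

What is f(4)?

37

Write f(k) = ak^4 + bk³ + ck² + dk + e; the 5 given values yield a linear system in the 5 coefficients.
Solving, f(k) = k^4 - 4k³ + 4k² - 9k + 9.
Then f(4) = 37.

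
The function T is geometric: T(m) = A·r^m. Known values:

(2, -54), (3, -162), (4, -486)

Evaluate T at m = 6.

-4374

Consecutive ratio: -162/(-54) = 3, and -486/(-162) = 3, so r = 3.
Then A·3^2 = -54 gives A = -6, and T(m) = -6·3^m.
T(6) = -6·3^6 = -4374.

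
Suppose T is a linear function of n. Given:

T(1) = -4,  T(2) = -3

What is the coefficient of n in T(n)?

1

Write T(n) = an + b; the 2 given values yield a linear system in the 2 coefficients.
Solving, T(n) = n - 5.
The coefficient of n is 1.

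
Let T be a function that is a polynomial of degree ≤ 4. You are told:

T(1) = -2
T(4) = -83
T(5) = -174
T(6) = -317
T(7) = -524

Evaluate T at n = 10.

-1649

Write T(n) = an^4 + bn³ + cn² + dn + e; the 5 given values yield a linear system in the 5 coefficients.
Solving, the leading coefficient vanishes, and T(n) = -2n³ + 4n² - 5n + 1.
Then T(10) = -1649.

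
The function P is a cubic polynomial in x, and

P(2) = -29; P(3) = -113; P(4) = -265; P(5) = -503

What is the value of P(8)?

Write P(x) = ax³ + bx² + cx + d; the 4 given values yield a linear system in the 4 coefficients.
Solving, P(x) = -3x³ - 7x² + 8x + 7.
Then P(8) = -1913.

-1913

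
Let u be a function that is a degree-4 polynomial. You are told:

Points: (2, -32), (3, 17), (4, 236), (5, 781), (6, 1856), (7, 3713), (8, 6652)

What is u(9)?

11021

First differences: 49, 219, 545, 1075, 1857, 2939. Second differences: 170, 326, 530, 782, 1082. Third differences: 156, 204, 252, 300. Fourth differences: 48, 48, 48.
Level-4 differences are constant, so u has degree 4.
Extending the table by one column gives the next first difference 4369, so u(9) = 6652 + 4369 = 11021.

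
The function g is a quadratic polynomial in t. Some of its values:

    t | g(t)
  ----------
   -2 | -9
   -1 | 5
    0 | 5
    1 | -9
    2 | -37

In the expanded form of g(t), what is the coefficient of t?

-7

First differences: 14, 0, -14, -28. Second differences: -14, -14, -14.
Level-2 differences are constant, so g has degree 2.
Fitting a degree-2 polynomial gives g(t) = -7t² - 7t + 5.
The coefficient of t is -7.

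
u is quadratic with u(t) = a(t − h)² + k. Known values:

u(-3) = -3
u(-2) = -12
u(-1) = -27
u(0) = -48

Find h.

First differences -9, -15, -21; second difference -6 = 2a, so a = -3.
Expanding, the t-coefficient is −2ah = 6h; matching it to the data gives h = -4, and then k = 0.
So u(t) = -3(t + 4)² + 0.
Hence h = -4.

-4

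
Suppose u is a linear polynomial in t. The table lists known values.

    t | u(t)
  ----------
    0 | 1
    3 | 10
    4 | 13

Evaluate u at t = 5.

16

Write u(t) = at + b; the 3 given values yield a linear system in the 2 coefficients.
Solving, u(t) = 3t + 1.
Then u(5) = 16.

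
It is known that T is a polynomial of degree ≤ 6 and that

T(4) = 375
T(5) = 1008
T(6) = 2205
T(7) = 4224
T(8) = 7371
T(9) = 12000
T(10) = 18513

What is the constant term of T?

3

First differences: 633, 1197, 2019, 3147, 4629, 6513. Second differences: 564, 822, 1128, 1482, 1884. Third differences: 258, 306, 354, 402. Fourth differences: 48, 48, 48.
Level-4 differences are constant, so T has degree 4.
Fitting a degree-4 polynomial gives T(n) = 2n^4 - n³ - 5n² + n + 3.
The constant term is T(0) = 3.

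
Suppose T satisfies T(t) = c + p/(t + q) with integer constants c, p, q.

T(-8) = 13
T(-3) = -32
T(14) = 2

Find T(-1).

-8

(T(t) − c)(t + q) = p for each data point; the three points give a linear system in c and q, then p follows.
Solving: c = 4, q = 4, p = -36, so T(t) = 4 − 36/(t + 4).
Then T(-1) = 4 − 36/3 = -8.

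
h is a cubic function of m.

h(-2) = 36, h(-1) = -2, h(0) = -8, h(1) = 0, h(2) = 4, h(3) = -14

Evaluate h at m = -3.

124

First differences: -38, -6, 8, 4, -18. Second differences: 32, 14, -4, -22. Third differences: -18, -18, -18.
Level-3 differences are constant, so h has degree 3.
Fitting a degree-3 polynomial gives h(m) = -3m³ + 7m² + 4m - 8.
Then h(-3) = 124.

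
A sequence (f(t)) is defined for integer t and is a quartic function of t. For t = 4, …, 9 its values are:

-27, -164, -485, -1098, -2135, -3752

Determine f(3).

10

First differences: -137, -321, -613, -1037, -1617. Second differences: -184, -292, -424, -580. Third differences: -108, -132, -156. Fourth differences: -24, -24.
Level-4 differences are constant, so f has degree 4.
Fitting a degree-4 polynomial gives f(t) = -t^4 + 4t³ - t² - 3t + 1.
Then f(3) = 10.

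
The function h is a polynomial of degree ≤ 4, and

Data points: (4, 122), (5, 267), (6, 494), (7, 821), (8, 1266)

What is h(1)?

First differences: 145, 227, 327, 445. Second differences: 82, 100, 118. Third differences: 18, 18.
Level-3 differences are constant, so h has degree 3.
Fitting a degree-3 polynomial gives h(x) = 3x³ - 4x² - 2x + 2.
Then h(1) = -1.

-1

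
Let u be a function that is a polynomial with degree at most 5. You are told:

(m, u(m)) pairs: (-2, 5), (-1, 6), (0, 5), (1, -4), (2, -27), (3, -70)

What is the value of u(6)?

-379

First differences: 1, -1, -9, -23, -43. Second differences: -2, -8, -14, -20. Third differences: -6, -6, -6.
Level-3 differences are constant, so u has degree 3.
Fitting a degree-3 polynomial gives u(m) = -m³ - 4m² - 4m + 5.
Then u(6) = -379.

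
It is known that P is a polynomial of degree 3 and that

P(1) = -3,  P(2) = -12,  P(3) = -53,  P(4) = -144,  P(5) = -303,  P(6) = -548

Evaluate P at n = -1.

First differences: -9, -41, -91, -159, -245. Second differences: -32, -50, -68, -86. Third differences: -18, -18, -18.
Level-3 differences are constant, so P has degree 3.
Fitting a degree-3 polynomial gives P(n) = -3n³ + 2n² + 6n - 8.
Then P(-1) = -9.

-9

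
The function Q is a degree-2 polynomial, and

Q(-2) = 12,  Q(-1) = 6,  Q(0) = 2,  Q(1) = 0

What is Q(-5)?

42

Write Q(n) = an² + bn + c; the 4 given values yield a linear system in the 3 coefficients.
Solving, Q(n) = n² - 3n + 2.
Then Q(-5) = 42.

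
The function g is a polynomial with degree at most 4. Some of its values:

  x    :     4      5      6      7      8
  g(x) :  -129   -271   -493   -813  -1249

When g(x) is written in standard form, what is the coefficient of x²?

5

First differences: -142, -222, -320, -436. Second differences: -80, -98, -116. Third differences: -18, -18.
Level-3 differences are constant, so g has degree 3.
Fitting a degree-3 polynomial gives g(x) = -3x³ + 5x² - 4x - 1.
The coefficient of x² is 5.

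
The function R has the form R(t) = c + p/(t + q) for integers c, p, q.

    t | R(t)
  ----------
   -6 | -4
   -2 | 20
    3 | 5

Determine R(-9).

(R(t) − c)(t + q) = p for each data point; the three points give a linear system in c and q, then p follows.
Solving: c = 2, q = 3, p = 18, so R(t) = 2 + 18/(t + 3).
Then R(-9) = 2 + 18/(-6) = -1.

-1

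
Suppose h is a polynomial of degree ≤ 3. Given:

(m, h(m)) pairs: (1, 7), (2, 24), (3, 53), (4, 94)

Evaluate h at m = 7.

289

Write h(m) = am³ + bm² + cm + d; the 4 given values yield a linear system in the 4 coefficients.
Solving, the leading coefficient vanishes, and h(m) = 6m² - m + 2.
Then h(7) = 289.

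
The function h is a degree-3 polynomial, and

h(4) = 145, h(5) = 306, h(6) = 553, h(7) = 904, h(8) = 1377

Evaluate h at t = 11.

First differences: 161, 247, 351, 473. Second differences: 86, 104, 122. Third differences: 18, 18.
Level-3 differences are constant, so h has degree 3.
Fitting a degree-3 polynomial gives h(t) = 3t³ - 2t² - 4t + 1.
Then h(11) = 3708.

3708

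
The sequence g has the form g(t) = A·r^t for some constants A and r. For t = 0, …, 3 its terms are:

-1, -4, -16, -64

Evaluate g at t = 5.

Consecutive ratio: -4/(-1) = 4, and -16/(-4) = 4, so r = 4.
Then A·4^0 = -1 gives A = -1, and g(t) = -1·4^t.
g(5) = -1·4^5 = -1024.

-1024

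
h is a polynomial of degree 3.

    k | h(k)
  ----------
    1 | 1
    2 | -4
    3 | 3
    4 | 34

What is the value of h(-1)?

Write h(k) = ak³ + bk² + ck + d; the 4 given values yield a linear system in the 4 coefficients.
Solving, h(k) = 2k³ - 6k² - k + 6.
Then h(-1) = -1.

-1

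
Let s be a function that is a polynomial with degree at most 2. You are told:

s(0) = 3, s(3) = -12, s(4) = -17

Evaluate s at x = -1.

8

Write s(x) = ax² + bx + c; the 3 given values yield a linear system in the 3 coefficients.
Solving, the leading coefficient vanishes, and s(x) = -5x + 3.
Then s(-1) = 8.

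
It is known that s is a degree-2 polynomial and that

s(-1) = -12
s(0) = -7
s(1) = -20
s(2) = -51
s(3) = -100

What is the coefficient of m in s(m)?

First differences: 5, -13, -31, -49. Second differences: -18, -18, -18.
Level-2 differences are constant, so s has degree 2.
Fitting a degree-2 polynomial gives s(m) = -9m² - 4m - 7.
The coefficient of m is -4.

-4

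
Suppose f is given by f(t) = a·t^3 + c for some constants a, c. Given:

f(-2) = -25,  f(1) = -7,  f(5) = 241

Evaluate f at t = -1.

-11

From f(-2) = -25 and f(1) = -7: -8a + c = -25 and 1a + c = -7.
Subtracting: 9a = 18, so a = 2; then c = -25 − 2·(-8) = -9.
So f(t) = 2t³ − 9, and f(-1) = -11.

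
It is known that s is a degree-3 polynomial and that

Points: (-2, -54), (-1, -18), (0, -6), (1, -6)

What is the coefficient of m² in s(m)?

Write s(m) = am³ + bm² + cm + d; the 4 given values yield a linear system in the 4 coefficients.
Solving, s(m) = 2m³ - 6m² + 4m - 6.
The coefficient of m² is -6.

-6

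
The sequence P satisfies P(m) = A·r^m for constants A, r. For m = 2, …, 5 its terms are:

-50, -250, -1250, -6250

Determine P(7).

Consecutive ratio: -250/(-50) = 5, and -1250/(-250) = 5, so r = 5.
Then A·5^2 = -50 gives A = -2, and P(m) = -2·5^m.
P(7) = -2·5^7 = -156250.

-156250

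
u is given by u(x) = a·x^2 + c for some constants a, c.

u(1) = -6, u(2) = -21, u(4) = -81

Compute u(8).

From u(1) = -6 and u(2) = -21: 1a + c = -6 and 4a + c = -21.
Subtracting: 3a = -15, so a = -5; then c = -6 − (-5)·1 = -1.
So u(x) = -5x² − 1, and u(8) = -321.

-321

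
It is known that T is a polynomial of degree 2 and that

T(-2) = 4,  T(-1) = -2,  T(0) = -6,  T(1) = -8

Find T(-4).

Write T(t) = at² + bt + c; the 4 given values yield a linear system in the 3 coefficients.
Solving, T(t) = t² - 3t - 6.
Then T(-4) = 22.

22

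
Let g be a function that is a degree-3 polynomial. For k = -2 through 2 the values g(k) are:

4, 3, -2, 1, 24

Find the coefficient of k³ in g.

2

First differences: -1, -5, 3, 23. Second differences: -4, 8, 20. Third differences: 12, 12.
Level-3 differences are constant, so g has degree 3.
Fitting a degree-3 polynomial gives g(k) = 2k³ + 4k² - 3k - 2.
The coefficient of k³ is 2.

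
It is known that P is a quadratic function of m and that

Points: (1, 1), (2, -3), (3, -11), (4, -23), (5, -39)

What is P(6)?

-59

Write P(m) = am² + bm + c; the 5 given values yield a linear system in the 3 coefficients.
Solving, P(m) = -2m² + 2m + 1.
Then P(6) = -59.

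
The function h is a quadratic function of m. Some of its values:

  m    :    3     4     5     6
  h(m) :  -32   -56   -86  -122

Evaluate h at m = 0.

First differences: -24, -30, -36. Second differences: -6, -6.
Level-2 differences are constant, so h has degree 2.
Fitting a degree-2 polynomial gives h(m) = -3m² - 3m + 4.
Then h(0) = 4.

4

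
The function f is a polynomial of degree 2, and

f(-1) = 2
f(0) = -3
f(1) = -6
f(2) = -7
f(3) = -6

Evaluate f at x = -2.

9

Write f(x) = ax² + bx + c; the 5 given values yield a linear system in the 3 coefficients.
Solving, f(x) = x² - 4x - 3.
Then f(-2) = 9.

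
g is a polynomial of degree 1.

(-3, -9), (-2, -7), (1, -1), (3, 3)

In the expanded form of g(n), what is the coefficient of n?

2

Write g(n) = an + b; the 4 given values yield a linear system in the 2 coefficients.
Solving, g(n) = 2n - 3.
The coefficient of n is 2.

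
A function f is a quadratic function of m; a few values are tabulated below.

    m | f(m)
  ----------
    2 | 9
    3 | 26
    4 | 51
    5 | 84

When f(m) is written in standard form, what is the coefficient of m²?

Write f(m) = am² + bm + c; the 4 given values yield a linear system in the 3 coefficients.
Solving, f(m) = 4m² - 3m - 1.
The coefficient of m² is 4.

4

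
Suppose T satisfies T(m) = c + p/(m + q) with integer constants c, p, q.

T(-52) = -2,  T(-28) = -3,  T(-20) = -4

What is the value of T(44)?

0

(T(m) − c)(m + q) = p for each data point; the three points give a linear system in c and q, then p follows.
Solving: c = -1, q = 4, p = 48, so T(m) = -1 + 48/(m + 4).
Then T(44) = -1 + 48/48 = 0.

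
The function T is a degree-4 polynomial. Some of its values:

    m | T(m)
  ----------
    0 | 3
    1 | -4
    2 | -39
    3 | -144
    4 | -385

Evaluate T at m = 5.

Write T(m) = am^4 + bm³ + cm² + dm + e; the 5 given values yield a linear system in the 5 coefficients.
Solving, T(m) = -m^4 - m³ - 4m² - m + 3.
Then T(5) = -852.

-852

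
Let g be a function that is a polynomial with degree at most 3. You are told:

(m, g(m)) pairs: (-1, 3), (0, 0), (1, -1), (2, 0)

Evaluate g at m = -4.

24

First differences: -3, -1, 1. Second differences: 2, 2.
Level-2 differences are constant, so g has degree 2.
Fitting a degree-2 polynomial gives g(m) = m² - 2m.
Then g(-4) = 24.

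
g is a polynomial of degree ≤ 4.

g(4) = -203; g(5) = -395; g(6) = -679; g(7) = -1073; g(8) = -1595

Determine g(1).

Write g(n) = an^4 + bn³ + cn² + dn + e; the 5 given values yield a linear system in the 5 coefficients.
Solving, the leading coefficient vanishes, and g(n) = -3n³ - n² + 5.
Then g(1) = 1.

1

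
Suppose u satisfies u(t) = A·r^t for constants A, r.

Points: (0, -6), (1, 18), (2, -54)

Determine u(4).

Consecutive ratio: 18/(-6) = -3, and -54/18 = -3, so r = -3.
Then A·(-3)^0 = -6 gives A = -6, and u(t) = -6·(-3)^t.
u(4) = -6·(-3)^4 = -486.

-486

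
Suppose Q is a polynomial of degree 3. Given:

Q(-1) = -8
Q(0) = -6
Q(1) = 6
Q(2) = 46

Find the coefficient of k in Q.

Write Q(k) = ak³ + bk² + ck + d; the 4 given values yield a linear system in the 4 coefficients.
Solving, Q(k) = 3k³ + 5k² + 4k - 6.
The coefficient of k is 4.

4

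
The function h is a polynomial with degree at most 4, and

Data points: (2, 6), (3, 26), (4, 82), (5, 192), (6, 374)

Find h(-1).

First differences: 20, 56, 110, 182. Second differences: 36, 54, 72. Third differences: 18, 18.
Level-3 differences are constant, so h has degree 3.
Fitting a degree-3 polynomial gives h(m) = 3m³ - 9m² + 8m + 2.
Then h(-1) = -18.

-18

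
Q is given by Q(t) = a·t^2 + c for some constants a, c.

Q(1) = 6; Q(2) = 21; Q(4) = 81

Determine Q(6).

181

From Q(1) = 6 and Q(2) = 21: 1a + c = 6 and 4a + c = 21.
Subtracting: 3a = 15, so a = 5; then c = 6 − 5·1 = 1.
So Q(t) = 5t² + 1, and Q(6) = 181.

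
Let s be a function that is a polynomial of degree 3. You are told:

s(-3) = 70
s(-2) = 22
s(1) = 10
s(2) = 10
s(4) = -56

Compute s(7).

-500

Write s(t) = at³ + bt² + ct + d; the 5 given values yield a linear system in the 4 coefficients.
Solving, s(t) = -2t³ + 3t² + 5t + 4.
Then s(7) = -500.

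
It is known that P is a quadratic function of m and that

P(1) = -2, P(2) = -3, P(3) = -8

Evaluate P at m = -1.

Write P(m) = am² + bm + c; the 3 given values yield a linear system in the 3 coefficients.
Solving, P(m) = -2m² + 5m - 5.
Then P(-1) = -12.

-12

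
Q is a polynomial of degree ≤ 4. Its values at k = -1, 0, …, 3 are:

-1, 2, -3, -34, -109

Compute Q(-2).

Write Q(k) = ak^4 + bk³ + ck² + dk + e; the 5 given values yield a linear system in the 5 coefficients.
Solving, the leading coefficient vanishes, and Q(k) = -3k³ - 4k² + 2k + 2.
Then Q(-2) = 6.

6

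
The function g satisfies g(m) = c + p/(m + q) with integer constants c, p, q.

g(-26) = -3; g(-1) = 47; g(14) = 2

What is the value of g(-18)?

-4

(g(m) − c)(m + q) = p for each data point; the three points give a linear system in c and q, then p follows.
Solving: c = -1, q = 2, p = 48, so g(m) = -1 + 48/(m + 2).
Then g(-18) = -1 + 48/(-16) = -4.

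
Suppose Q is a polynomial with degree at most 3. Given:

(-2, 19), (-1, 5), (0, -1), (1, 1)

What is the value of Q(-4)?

First differences: -14, -6, 2. Second differences: 8, 8.
Level-2 differences are constant, so Q has degree 2.
Fitting a degree-2 polynomial gives Q(k) = 4k² - 2k - 1.
Then Q(-4) = 71.

71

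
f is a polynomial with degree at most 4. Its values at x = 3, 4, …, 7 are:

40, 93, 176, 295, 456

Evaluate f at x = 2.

First differences: 53, 83, 119, 161. Second differences: 30, 36, 42. Third differences: 6, 6.
Level-3 differences are constant, so f has degree 3.
Fitting a degree-3 polynomial gives f(x) = x³ + 3x² - 5x + 1.
Then f(2) = 11.

11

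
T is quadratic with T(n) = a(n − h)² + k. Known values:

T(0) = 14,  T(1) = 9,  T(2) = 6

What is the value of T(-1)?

21

First differences -5, -3; second difference 2 = 2a, so a = 1.
Expanding, the n-coefficient is −2ah = -2h; matching it to the data gives h = 3, and then k = 5.
So T(n) = 1(n − 3)² + 5.
T(-1) = 1·(-4)² + 5 = 21.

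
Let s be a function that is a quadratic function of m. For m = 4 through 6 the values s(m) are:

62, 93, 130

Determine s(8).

Write s(m) = am² + bm + c; the 3 given values yield a linear system in the 3 coefficients.
Solving, s(m) = 3m² + 4m - 2.
Then s(8) = 222.

222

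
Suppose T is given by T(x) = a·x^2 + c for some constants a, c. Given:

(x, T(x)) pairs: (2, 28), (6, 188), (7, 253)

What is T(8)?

From T(2) = 28 and T(6) = 188: 4a + c = 28 and 36a + c = 188.
Subtracting: 32a = 160, so a = 5; then c = 28 − 5·4 = 8.
So T(x) = 5x² + 8, and T(8) = 328.

328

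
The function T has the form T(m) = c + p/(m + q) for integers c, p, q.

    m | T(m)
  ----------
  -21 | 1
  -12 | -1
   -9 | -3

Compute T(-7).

-6

(T(m) − c)(m + q) = p for each data point; the three points give a linear system in c and q, then p follows.
Solving: c = 3, q = 3, p = 36, so T(m) = 3 + 36/(m + 3).
Then T(-7) = 3 + 36/(-4) = -6.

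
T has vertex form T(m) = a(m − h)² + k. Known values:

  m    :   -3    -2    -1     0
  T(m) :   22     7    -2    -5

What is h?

First differences -15, -9, -3; second difference 6 = 2a, so a = 3.
Expanding, the m-coefficient is −2ah = -6h; matching it to the data gives h = 0, and then k = -5.
So T(m) = 3(m + 0)² − 5.
Hence h = 0.

0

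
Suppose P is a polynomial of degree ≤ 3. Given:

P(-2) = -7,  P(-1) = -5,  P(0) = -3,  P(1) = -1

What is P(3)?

3

First differences: 2, 2, 2.
Level-1 differences are constant, so P has degree 1.
Fitting a degree-1 polynomial gives P(n) = 2n - 3.
Then P(3) = 3.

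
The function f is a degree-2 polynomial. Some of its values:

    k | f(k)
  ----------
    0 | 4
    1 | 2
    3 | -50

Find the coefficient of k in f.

Write f(k) = ak² + bk + c; the 3 given values yield a linear system in the 3 coefficients.
Solving, f(k) = -8k² + 6k + 4.
The coefficient of k is 6.

6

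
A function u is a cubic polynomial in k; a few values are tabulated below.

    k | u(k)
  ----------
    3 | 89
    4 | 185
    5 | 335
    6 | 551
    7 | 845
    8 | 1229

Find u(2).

35

Write u(k) = ak³ + bk² + ck + d; the 6 given values yield a linear system in the 4 coefficients.
Solving, u(k) = 2k³ + 3k² + k + 5.
Then u(2) = 35.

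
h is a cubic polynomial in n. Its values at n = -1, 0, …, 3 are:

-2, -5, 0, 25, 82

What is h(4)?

183

First differences: -3, 5, 25, 57. Second differences: 8, 20, 32. Third differences: 12, 12.
Level-3 differences are constant, so h has degree 3.
Extending the table by one column gives the next first difference 101, so h(4) = 82 + 101 = 183.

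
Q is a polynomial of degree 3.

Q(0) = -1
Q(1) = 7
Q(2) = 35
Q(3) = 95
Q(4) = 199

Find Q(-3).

First differences: 8, 28, 60, 104. Second differences: 20, 32, 44. Third differences: 12, 12.
Level-3 differences are constant, so Q has degree 3.
Fitting a degree-3 polynomial gives Q(x) = 2x³ + 4x² + 2x - 1.
Then Q(-3) = -25.

-25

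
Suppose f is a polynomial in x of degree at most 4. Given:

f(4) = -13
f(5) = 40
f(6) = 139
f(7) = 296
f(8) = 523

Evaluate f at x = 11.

Write f(x) = ax^4 + bx³ + cx² + dx + e; the 5 given values yield a linear system in the 5 coefficients.
Solving, the leading coefficient vanishes, and f(x) = 2x³ - 7x² - 6x - 5.
Then f(11) = 1744.

1744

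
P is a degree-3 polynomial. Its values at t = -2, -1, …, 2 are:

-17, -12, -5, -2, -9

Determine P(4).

-77

First differences: 5, 7, 3, -7. Second differences: 2, -4, -10. Third differences: -6, -6.
Level-3 differences are constant, so P has degree 3.
Fitting a degree-3 polynomial gives P(t) = -t³ - 2t² + 6t - 5.
Then P(4) = -77.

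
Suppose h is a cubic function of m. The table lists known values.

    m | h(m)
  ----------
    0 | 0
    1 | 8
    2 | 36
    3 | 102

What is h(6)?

708

Write h(m) = am³ + bm² + cm + d; the 4 given values yield a linear system in the 4 coefficients.
Solving, h(m) = 3m³ + m² + 4m.
Then h(6) = 708.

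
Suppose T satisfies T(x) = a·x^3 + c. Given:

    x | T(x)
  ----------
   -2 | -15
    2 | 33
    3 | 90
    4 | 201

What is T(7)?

1038

From T(-2) = -15 and T(2) = 33: -8a + c = -15 and 8a + c = 33.
Subtracting: 16a = 48, so a = 3; then c = -15 − 3·(-8) = 9.
So T(x) = 3x³ + 9, and T(7) = 1038.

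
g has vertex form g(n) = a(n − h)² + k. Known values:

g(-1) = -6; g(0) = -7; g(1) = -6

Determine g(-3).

2

First differences -1, 1; second difference 2 = 2a, so a = 1.
Expanding, the n-coefficient is −2ah = -2h; matching it to the data gives h = 0, and then k = -7.
So g(n) = 1(n + 0)² − 7.
g(-3) = 1·(-3)² − 7 = 2.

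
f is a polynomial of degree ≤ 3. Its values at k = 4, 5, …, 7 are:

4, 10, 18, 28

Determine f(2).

Write f(k) = ak³ + bk² + ck + d; the 4 given values yield a linear system in the 4 coefficients.
Solving, the leading coefficient vanishes, and f(k) = k² - 3k.
Then f(2) = -2.

-2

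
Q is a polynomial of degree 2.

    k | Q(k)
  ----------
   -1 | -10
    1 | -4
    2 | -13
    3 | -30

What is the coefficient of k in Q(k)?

Write Q(k) = ak² + bk + c; the 4 given values yield a linear system in the 3 coefficients.
Solving, Q(k) = -4k² + 3k - 3.
The coefficient of k is 3.

3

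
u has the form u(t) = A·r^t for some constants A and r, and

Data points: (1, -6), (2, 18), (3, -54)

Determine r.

-3

Consecutive ratio: 18/(-6) = -3, and -54/18 = -3, so r = -3.
Then A·(-3)^1 = -6 gives A = 2, and u(t) = 2·(-3)^t.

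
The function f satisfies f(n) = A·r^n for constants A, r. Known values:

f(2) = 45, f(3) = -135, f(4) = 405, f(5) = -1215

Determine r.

-3

Consecutive ratio: -135/45 = -3, and 405/(-135) = -3, so r = -3.
Then A·(-3)^2 = 45 gives A = 5, and f(n) = 5·(-3)^n.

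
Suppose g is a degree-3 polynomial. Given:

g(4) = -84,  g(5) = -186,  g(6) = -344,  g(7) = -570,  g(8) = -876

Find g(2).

0

Write g(t) = at³ + bt² + ct + d; the 5 given values yield a linear system in the 4 coefficients.
Solving, g(t) = -2t³ + 2t² + 2t + 4.
Then g(2) = 0.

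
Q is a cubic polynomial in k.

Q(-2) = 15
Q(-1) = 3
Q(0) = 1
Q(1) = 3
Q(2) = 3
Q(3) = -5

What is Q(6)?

-137

First differences: -12, -2, 2, 0, -8. Second differences: 10, 4, -2, -8. Third differences: -6, -6, -6.
Level-3 differences are constant, so Q has degree 3.
Fitting a degree-3 polynomial gives Q(k) = -k³ + 2k² + k + 1.
Then Q(6) = -137.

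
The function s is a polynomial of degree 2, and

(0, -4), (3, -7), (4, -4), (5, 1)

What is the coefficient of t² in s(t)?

Write s(t) = at² + bt + c; the 4 given values yield a linear system in the 3 coefficients.
Solving, s(t) = t² - 4t - 4.
The coefficient of t² is 1.

1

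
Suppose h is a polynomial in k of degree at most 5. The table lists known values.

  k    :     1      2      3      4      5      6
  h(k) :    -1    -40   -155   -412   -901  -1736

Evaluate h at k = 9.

First differences: -39, -115, -257, -489, -835. Second differences: -76, -142, -232, -346. Third differences: -66, -90, -114. Fourth differences: -24, -24.
Level-4 differences are constant, so h has degree 4.
Fitting a degree-4 polynomial gives h(k) = -k^4 - k³ - 7k² + 4k + 4.
Then h(9) = -7817.

-7817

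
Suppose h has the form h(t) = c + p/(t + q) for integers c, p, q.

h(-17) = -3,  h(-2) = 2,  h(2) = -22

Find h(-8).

(h(t) − c)(t + q) = p for each data point; the three points give a linear system in c and q, then p follows.
Solving: c = -4, q = -1, p = -18, so h(t) = -4 − 18/(t − 1).
Then h(-8) = -4 − 18/(-9) = -2.

-2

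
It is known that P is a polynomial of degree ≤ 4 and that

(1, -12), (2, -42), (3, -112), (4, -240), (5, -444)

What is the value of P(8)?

-1692

First differences: -30, -70, -128, -204. Second differences: -40, -58, -76. Third differences: -18, -18.
Level-3 differences are constant, so P has degree 3.
Fitting a degree-3 polynomial gives P(x) = -3x³ - 2x² - 3x - 4.
Then P(8) = -1692.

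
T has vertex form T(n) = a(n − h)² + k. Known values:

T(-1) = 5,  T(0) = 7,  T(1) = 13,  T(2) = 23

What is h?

First differences 2, 6, 10; second difference 4 = 2a, so a = 2.
Expanding, the n-coefficient is −2ah = -4h; matching it to the data gives h = -1, and then k = 5.
So T(n) = 2(n + 1)² + 5.
Hence h = -1.

-1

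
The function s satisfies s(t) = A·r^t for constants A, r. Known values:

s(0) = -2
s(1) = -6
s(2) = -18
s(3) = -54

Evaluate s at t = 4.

Consecutive ratio: -6/(-2) = 3, and -18/(-6) = 3, so r = 3.
Then A·3^0 = -2 gives A = -2, and s(t) = -2·3^t.
s(4) = -2·3^4 = -162.

-162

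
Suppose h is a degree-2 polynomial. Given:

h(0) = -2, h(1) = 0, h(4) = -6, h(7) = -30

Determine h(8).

Write h(k) = ak² + bk + c; the 4 given values yield a linear system in the 3 coefficients.
Solving, h(k) = -k² + 3k - 2.
Then h(8) = -42.

-42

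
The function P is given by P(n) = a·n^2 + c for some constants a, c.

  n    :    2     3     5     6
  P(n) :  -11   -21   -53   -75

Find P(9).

-165

From P(2) = -11 and P(3) = -21: 4a + c = -11 and 9a + c = -21.
Subtracting: 5a = -10, so a = -2; then c = -11 − (-2)·4 = -3.
So P(n) = -2n² − 3, and P(9) = -165.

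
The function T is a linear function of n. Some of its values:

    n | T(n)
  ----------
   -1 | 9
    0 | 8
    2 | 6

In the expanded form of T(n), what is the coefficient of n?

Write T(n) = an + b; the 3 given values yield a linear system in the 2 coefficients.
Solving, T(n) = -n + 8.
The coefficient of n is -1.

-1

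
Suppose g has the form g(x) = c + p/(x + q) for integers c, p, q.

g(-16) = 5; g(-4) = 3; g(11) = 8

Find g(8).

9

(g(x) − c)(x + q) = p for each data point; the three points give a linear system in c and q, then p follows.
Solving: c = 6, q = -2, p = 18, so g(x) = 6 + 18/(x − 2).
Then g(8) = 6 + 18/6 = 9.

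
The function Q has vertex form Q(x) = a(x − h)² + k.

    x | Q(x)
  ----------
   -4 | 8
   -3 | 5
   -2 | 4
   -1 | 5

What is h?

-2

First differences -3, -1, 1; second difference 2 = 2a, so a = 1.
Expanding, the x-coefficient is −2ah = -2h; matching it to the data gives h = -2, and then k = 4.
So Q(x) = 1(x + 2)² + 4.
Hence h = -2.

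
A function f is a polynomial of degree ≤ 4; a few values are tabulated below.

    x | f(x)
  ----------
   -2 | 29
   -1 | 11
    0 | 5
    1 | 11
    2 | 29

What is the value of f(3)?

59

First differences: -18, -6, 6, 18. Second differences: 12, 12, 12.
Level-2 differences are constant, so f has degree 2.
Fitting a degree-2 polynomial gives f(x) = 6x² + 5.
Then f(3) = 59.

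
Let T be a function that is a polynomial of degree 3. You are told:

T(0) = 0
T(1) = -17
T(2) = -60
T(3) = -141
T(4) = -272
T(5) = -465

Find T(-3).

15

First differences: -17, -43, -81, -131, -193. Second differences: -26, -38, -50, -62. Third differences: -12, -12, -12.
Level-3 differences are constant, so T has degree 3.
Fitting a degree-3 polynomial gives T(k) = -2k³ - 7k² - 8k.
Then T(-3) = 15.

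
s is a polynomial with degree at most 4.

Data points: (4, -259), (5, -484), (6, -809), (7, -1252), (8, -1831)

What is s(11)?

-4564

First differences: -225, -325, -443, -579. Second differences: -100, -118, -136. Third differences: -18, -18.
Level-3 differences are constant, so s has degree 3.
Fitting a degree-3 polynomial gives s(m) = -3m³ - 5m² + 3m + 1.
Then s(11) = -4564.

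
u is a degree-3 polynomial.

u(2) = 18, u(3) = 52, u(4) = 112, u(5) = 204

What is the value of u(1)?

4

Write u(k) = ak³ + bk² + ck + d; the 4 given values yield a linear system in the 4 coefficients.
Solving, u(k) = k³ + 4k² - 5k + 4.
Then u(1) = 4.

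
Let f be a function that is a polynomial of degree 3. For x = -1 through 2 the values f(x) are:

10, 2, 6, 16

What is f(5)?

Write f(x) = ax³ + bx² + cx + d; the 4 given values yield a linear system in the 4 coefficients.
Solving, f(x) = -x³ + 6x² - x + 2.
Then f(5) = 22.

22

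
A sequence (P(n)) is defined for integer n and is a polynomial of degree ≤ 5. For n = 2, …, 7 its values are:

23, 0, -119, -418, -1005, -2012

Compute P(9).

-5934

First differences: -23, -119, -299, -587, -1007. Second differences: -96, -180, -288, -420. Third differences: -84, -108, -132. Fourth differences: -24, -24.
Level-4 differences are constant, so P has degree 4.
Fitting a degree-4 polynomial gives P(n) = -n^4 + 7n² + 7n - 3.
Then P(9) = -5934.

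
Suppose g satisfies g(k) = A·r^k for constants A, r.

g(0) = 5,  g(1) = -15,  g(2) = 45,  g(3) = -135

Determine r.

-3

Consecutive ratio: -15/5 = -3, and 45/(-15) = -3, so r = -3.
Then A·(-3)^0 = 5 gives A = 5, and g(k) = 5·(-3)^k.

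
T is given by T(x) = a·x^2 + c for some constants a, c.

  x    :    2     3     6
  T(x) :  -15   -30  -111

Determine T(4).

From T(2) = -15 and T(3) = -30: 4a + c = -15 and 9a + c = -30.
Subtracting: 5a = -15, so a = -3; then c = -15 − (-3)·4 = -3.
So T(x) = -3x² − 3, and T(4) = -51.

-51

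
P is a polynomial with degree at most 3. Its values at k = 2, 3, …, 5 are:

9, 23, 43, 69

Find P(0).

Write P(k) = ak³ + bk² + ck + d; the 4 given values yield a linear system in the 4 coefficients.
Solving, the leading coefficient vanishes, and P(k) = 3k² - k - 1.
Then P(0) = -1.

-1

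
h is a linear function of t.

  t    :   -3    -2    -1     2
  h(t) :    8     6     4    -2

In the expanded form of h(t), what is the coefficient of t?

-2

Write h(t) = at + b; the 4 given values yield a linear system in the 2 coefficients.
Solving, h(t) = -2t + 2.
The coefficient of t is -2.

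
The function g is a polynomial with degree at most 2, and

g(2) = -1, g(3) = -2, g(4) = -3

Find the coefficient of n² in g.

First differences: -1, -1.
Level-1 differences are constant, so g has degree 1.
Fitting a degree-1 polynomial gives g(n) = -n + 1.
The coefficient of n² is 0.

0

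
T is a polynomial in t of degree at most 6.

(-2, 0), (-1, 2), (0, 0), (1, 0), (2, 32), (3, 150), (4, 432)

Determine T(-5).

270

First differences: 2, -2, 0, 32, 118, 282. Second differences: -4, 2, 32, 86, 164. Third differences: 6, 30, 54, 78. Fourth differences: 24, 24, 24.
Level-4 differences are constant, so T has degree 4.
Fitting a degree-4 polynomial gives T(t) = t^4 + 3t³ - 4t.
Then T(-5) = 270.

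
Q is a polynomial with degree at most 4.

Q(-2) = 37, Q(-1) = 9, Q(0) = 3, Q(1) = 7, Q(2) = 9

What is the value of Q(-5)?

Write Q(k) = ak^4 + bk³ + ck² + dk + e; the 5 given values yield a linear system in the 5 coefficients.
Solving, the leading coefficient vanishes, and Q(k) = -2k³ + 5k² + k + 3.
Then Q(-5) = 373.

373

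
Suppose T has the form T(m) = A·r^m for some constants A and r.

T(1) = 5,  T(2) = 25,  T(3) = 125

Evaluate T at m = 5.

Consecutive ratio: 25/5 = 5, and 125/25 = 5, so r = 5.
Then A·5^1 = 5 gives A = 1, and T(m) = 1·5^m.
T(5) = 1·5^5 = 3125.

3125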